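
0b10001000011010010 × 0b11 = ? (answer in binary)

Multiply each base-2 digit by 3, carrying:
  0×3 = 0 → write 0
  1×3 = 3 → write 1 carry 1
  0×3+1 = 1 → write 1
  0×3 = 0 → write 0
  1×3 = 3 → write 1 carry 1
  0×3+1 = 1 → write 1
  1×3 = 3 → write 1 carry 1
  1×3+1 = 4 → write 0 carry 2
  0×3+2 = 2 → write 0 carry 1
  0×3+1 = 1 → write 1
  0×3 = 0 → write 0
  0×3 = 0 → write 0
  1×3 = 3 → write 1 carry 1
  0×3+1 = 1 → write 1
  0×3 = 0 → write 0
  0×3 = 0 → write 0
  1×3 = 3 → write 1 carry 1
  remaining carry: 1

0b110011001001110110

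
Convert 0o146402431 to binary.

Each octal digit is 3 bits: 1=001 4=100 6=110 4=100 0=000 2=010 4=100 3=011 1=001.

0b1100110100000010100011001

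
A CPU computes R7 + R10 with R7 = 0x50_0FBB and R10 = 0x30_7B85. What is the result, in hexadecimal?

Add column by column in base 16, right to left:
  B+5 = 0 carry 1
  B+8+1 = 4 carry 1
  F+B+1 = B carry 1
  0+7+1 = 8
  0+0 = 0
  5+3 = 8

0x808B40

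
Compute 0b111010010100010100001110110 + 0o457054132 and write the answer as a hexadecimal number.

0b111010010100010100001110110 = 0x74A2876 in hexadecimal.
0o457054132 = 0x4BC585A in hexadecimal.
Add column by column in base 16, right to left:
  6+A = 0 carry 1
  7+5+1 = D
  8+8 = 0 carry 1
  2+5+1 = 8
  A+C = 6 carry 1
  4+B+1 = 0 carry 1
  7+4+1 = C

0xC0680D0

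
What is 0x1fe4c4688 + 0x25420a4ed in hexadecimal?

0x4526ceb75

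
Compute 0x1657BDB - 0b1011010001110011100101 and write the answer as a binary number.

0b1001110000101111011110110

0x1657BDB = 0b1011001010111101111011011 in binary.
Subtract column by column in base 2:
  1-1 → 0
  1-0 → 1
  0-1 → 1 (borrow)
  1-0-1 → 0
  1-0 → 1
  0-1 → 1 (borrow)
  1-1-1 → 1 (borrow)
  1-1-1 → 1 (borrow)
  1-0-1 → 0
  1-0 → 1
  0-1 → 1 (borrow)
  1-1-1 → 1 (borrow)
  1-1-1 → 1 (borrow)
  1-0-1 → 0
  1-0 → 1
  0-0 → 0
  1-1 → 0
  0-0 → 0
  1-1 → 0
  0-1 → 1 (borrow)
  0-0-1 → 1 (borrow)
  1-1-1 → 1 (borrow)
  1-0-1 → 0
  0-0 → 0
  1-0 → 1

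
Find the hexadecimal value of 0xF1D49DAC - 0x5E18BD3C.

Subtract column by column in base 16:
  C-C → 0
  A-3 → 7
  D-D → 0
  9-B → E (borrow)
  4-8-1 → B (borrow)
  D-1-1 → B
  1-E → 3 (borrow)
  F-5-1 → 9

0x93BBE070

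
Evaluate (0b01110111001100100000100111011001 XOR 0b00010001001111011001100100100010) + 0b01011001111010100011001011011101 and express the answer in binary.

0b10111111111110011100001111011000

First 0b01110111001100100000100111011001 XOR 0b00010001001111011001100100100010 = 0b01100110000011111001000011111011.
Add column by column in base 2, right to left:
  1+1 = 0 carry 1
  1+0+1 = 0 carry 1
  0+1+1 = 0 carry 1
  1+1+1 = 1 carry 1
  1+1+1 = 1 carry 1
  1+0+1 = 0 carry 1
  1+1+1 = 1 carry 1
  1+1+1 = 1 carry 1
  0+0+1 = 1
  0+1 = 1
  0+0 = 0
  0+0 = 0
  1+1 = 0 carry 1
  0+1+1 = 0 carry 1
  0+0+1 = 1
  1+0 = 1
  1+0 = 1
  1+1 = 0 carry 1
  1+0+1 = 0 carry 1
  1+1+1 = 1 carry 1
  0+0+1 = 1
  0+1 = 1
  0+1 = 1
  0+1 = 1
  0+1 = 1
  1+0 = 1
  1+0 = 1
  0+1 = 1
  0+1 = 1
  1+0 = 1
  1+1 = 0 carry 1
  final carry 1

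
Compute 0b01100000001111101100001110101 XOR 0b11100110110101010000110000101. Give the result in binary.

0b10000110111010111100111110000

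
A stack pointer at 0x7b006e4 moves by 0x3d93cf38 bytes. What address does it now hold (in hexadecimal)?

Add column by column in base 16, right to left:
  4+8 = c
  e+3 = 1 carry 1
  6+f+1 = 6 carry 1
  0+c+1 = d
  0+3 = 3
  b+9 = 4 carry 1
  7+d+1 = 5 carry 1
  0+3+1 = 4

0x4543d61c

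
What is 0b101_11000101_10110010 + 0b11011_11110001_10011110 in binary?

0b1000011011011101010000

Add column by column in base 2, right to left:
  0+0 = 0
  1+1 = 0 carry 1
  0+1+1 = 0 carry 1
  0+1+1 = 0 carry 1
  1+1+1 = 1 carry 1
  1+0+1 = 0 carry 1
  0+0+1 = 1
  1+1 = 0 carry 1
  1+1+1 = 1 carry 1
  0+0+1 = 1
  1+0 = 1
  0+0 = 0
  0+1 = 1
  0+1 = 1
  1+1 = 0 carry 1
  1+1+1 = 1 carry 1
  1+1+1 = 1 carry 1
  0+1+1 = 0 carry 1
  1+0+1 = 0 carry 1
  0+1+1 = 0 carry 1
  0+1+1 = 0 carry 1
  final carry 1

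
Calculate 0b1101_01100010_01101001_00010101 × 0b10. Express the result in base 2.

Multiply each base-2 digit by 2, carrying:
  1×2 = 2 → write 0 carry 1
  0×2+1 = 1 → write 1
  1×2 = 2 → write 0 carry 1
  0×2+1 = 1 → write 1
  1×2 = 2 → write 0 carry 1
  0×2+1 = 1 → write 1
  0×2 = 0 → write 0
  0×2 = 0 → write 0
  1×2 = 2 → write 0 carry 1
  0×2+1 = 1 → write 1
  0×2 = 0 → write 0
  1×2 = 2 → write 0 carry 1
  0×2+1 = 1 → write 1
  1×2 = 2 → write 0 carry 1
  1×2+1 = 3 → write 1 carry 1
  0×2+1 = 1 → write 1
  0×2 = 0 → write 0
  1×2 = 2 → write 0 carry 1
  0×2+1 = 1 → write 1
  0×2 = 0 → write 0
  0×2 = 0 → write 0
  1×2 = 2 → write 0 carry 1
  1×2+1 = 3 → write 1 carry 1
  0×2+1 = 1 → write 1
  1×2 = 2 → write 0 carry 1
  0×2+1 = 1 → write 1
  1×2 = 2 → write 0 carry 1
  1×2+1 = 3 → write 1 carry 1
  remaining carry: 1

0b11010110001001101001000101010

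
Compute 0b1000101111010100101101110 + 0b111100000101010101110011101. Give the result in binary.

0b1000100110100101010100001011

Add column by column in base 2, right to left:
  0+1 = 1
  1+0 = 1
  1+1 = 0 carry 1
  1+1+1 = 1 carry 1
  0+1+1 = 0 carry 1
  1+0+1 = 0 carry 1
  1+0+1 = 0 carry 1
  0+1+1 = 0 carry 1
  1+1+1 = 1 carry 1
  0+1+1 = 0 carry 1
  0+0+1 = 1
  1+1 = 0 carry 1
  0+0+1 = 1
  1+1 = 0 carry 1
  0+0+1 = 1
  1+1 = 0 carry 1
  1+0+1 = 0 carry 1
  1+1+1 = 1 carry 1
  1+0+1 = 0 carry 1
  0+0+1 = 1
  1+0 = 1
  0+0 = 0
  0+0 = 0
  0+1 = 1
  1+1 = 0 carry 1
  0+1+1 = 0 carry 1
  0+1+1 = 0 carry 1
  final carry 1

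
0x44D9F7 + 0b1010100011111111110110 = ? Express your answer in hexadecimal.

0b1010100011111111110110 = 0x2A3FF6 in hexadecimal.
Add column by column in base 16, right to left:
  7+6 = D
  F+F = E carry 1
  9+F+1 = 9 carry 1
  D+3+1 = 1 carry 1
  4+A+1 = F
  4+2 = 6

0x6F19ED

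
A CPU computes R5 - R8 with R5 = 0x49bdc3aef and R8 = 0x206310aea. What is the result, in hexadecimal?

0x295ab3005

Subtract column by column in base 16:
  f-a → 5
  e-e → 0
  a-a → 0
  3-0 → 3
  c-1 → b
  d-3 → a
  b-6 → 5
  9-0 → 9
  4-2 → 2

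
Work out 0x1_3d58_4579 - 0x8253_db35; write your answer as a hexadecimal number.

Subtract column by column in base 16:
  9-5 → 4
  7-3 → 4
  5-b → a (borrow)
  4-d-1 → 6 (borrow)
  8-3-1 → 4
  5-5 → 0
  d-2 → b
  3-8 → b (borrow)
  1-0-1 → 0

0xbb046a44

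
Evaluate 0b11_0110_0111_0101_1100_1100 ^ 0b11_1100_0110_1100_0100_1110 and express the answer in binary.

XOR bit by bit (1 where the bits differ):
  1101100111010111001100
^ 1111000110110001001110
= 0010100001100110000010

0b0010100001100110000010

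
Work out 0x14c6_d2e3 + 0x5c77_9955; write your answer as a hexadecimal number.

Add column by column in base 16, right to left:
  3+5 = 8
  e+5 = 3 carry 1
  2+9+1 = c
  d+9 = 6 carry 1
  6+7+1 = e
  c+7 = 3 carry 1
  4+c+1 = 1 carry 1
  1+5+1 = 7

0x713e6c38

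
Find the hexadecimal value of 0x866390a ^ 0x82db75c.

0x04b8e56

XOR each hex digit independently (no carries):
  8^8=0, 6^2=4, 6^d=b, 3^b=8, 9^7=e, 0^5=5, a^c=6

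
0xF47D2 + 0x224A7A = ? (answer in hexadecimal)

Add column by column in base 16, right to left:
  2+A = C
  D+7 = 4 carry 1
  7+A+1 = 2 carry 1
  4+4+1 = 9
  F+2 = 1 carry 1
  0+2+1 = 3

0x31924C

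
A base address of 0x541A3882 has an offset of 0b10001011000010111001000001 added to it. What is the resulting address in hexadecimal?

0b10001011000010111001000001 = 0x22C2E41 in hexadecimal.
Add column by column in base 16, right to left:
  2+1 = 3
  8+4 = C
  8+E = 6 carry 1
  3+2+1 = 6
  A+C = 6 carry 1
  1+2+1 = 4
  4+2 = 6
  5+0 = 5

0x564666C3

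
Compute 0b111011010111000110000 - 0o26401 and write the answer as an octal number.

0o7300457

0b111011010111000110000 = 0o7327060 in octal.
Subtract column by column in base 8:
  0-1 → 7 (borrow)
  6-0-1 → 5
  0-4 → 4 (borrow)
  7-6-1 → 0
  2-2 → 0
  3-0 → 3
  7-0 → 7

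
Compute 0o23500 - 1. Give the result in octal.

The trailing 2 digits are 0, so subtracting 1 borrows through: they become 7 and the next digit up decrements.

0o23477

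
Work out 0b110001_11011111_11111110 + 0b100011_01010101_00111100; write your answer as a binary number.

0b10101010011010100111010

Add column by column in base 2, right to left:
  0+0 = 0
  1+0 = 1
  1+1 = 0 carry 1
  1+1+1 = 1 carry 1
  1+1+1 = 1 carry 1
  1+1+1 = 1 carry 1
  1+0+1 = 0 carry 1
  1+0+1 = 0 carry 1
  1+1+1 = 1 carry 1
  1+0+1 = 0 carry 1
  1+1+1 = 1 carry 1
  1+0+1 = 0 carry 1
  1+1+1 = 1 carry 1
  0+0+1 = 1
  1+1 = 0 carry 1
  1+0+1 = 0 carry 1
  1+1+1 = 1 carry 1
  0+1+1 = 0 carry 1
  0+0+1 = 1
  0+0 = 0
  1+0 = 1
  1+1 = 0 carry 1
  final carry 1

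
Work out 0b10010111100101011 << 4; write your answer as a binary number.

Left shift by 4: append 4 zero bits.

0b100101111001010110000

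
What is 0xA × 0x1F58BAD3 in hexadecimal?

Multiply each base-16 digit by 10, carrying:
  3×10 = 30 → write E carry 1
  D×10+1 = 131 → write 3 carry 8
  A×10+8 = 108 → write C carry 6
  B×10+6 = 116 → write 4 carry 7
  8×10+7 = 87 → write 7 carry 5
  5×10+5 = 55 → write 7 carry 3
  F×10+3 = 153 → write 9 carry 9
  1×10+9 = 19 → write 3 carry 1
  remaining carry: 1

0x139774C3E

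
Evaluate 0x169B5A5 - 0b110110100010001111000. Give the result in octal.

0o123470455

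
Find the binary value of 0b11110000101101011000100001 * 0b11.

Multiply each base-2 digit by 3, carrying:
  1×3 = 3 → write 1 carry 1
  0×3+1 = 1 → write 1
  0×3 = 0 → write 0
  0×3 = 0 → write 0
  0×3 = 0 → write 0
  1×3 = 3 → write 1 carry 1
  0×3+1 = 1 → write 1
  0×3 = 0 → write 0
  0×3 = 0 → write 0
  1×3 = 3 → write 1 carry 1
  1×3+1 = 4 → write 0 carry 2
  0×3+2 = 2 → write 0 carry 1
  1×3+1 = 4 → write 0 carry 2
  0×3+2 = 2 → write 0 carry 1
  1×3+1 = 4 → write 0 carry 2
  1×3+2 = 5 → write 1 carry 2
  0×3+2 = 2 → write 0 carry 1
  1×3+1 = 4 → write 0 carry 2
  0×3+2 = 2 → write 0 carry 1
  0×3+1 = 1 → write 1
  0×3 = 0 → write 0
  0×3 = 0 → write 0
  1×3 = 3 → write 1 carry 1
  1×3+1 = 4 → write 0 carry 2
  1×3+2 = 5 → write 1 carry 2
  1×3+2 = 5 → write 1 carry 2
  remaining carry: 10

0b1011010010001000001001100011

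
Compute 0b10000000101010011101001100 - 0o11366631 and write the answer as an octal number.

0o167134663

0b10000000101010011101001100 = 0o200523514 in octal.
Subtract column by column in base 8:
  4-1 → 3
  1-3 → 6 (borrow)
  5-6-1 → 6 (borrow)
  3-6-1 → 4 (borrow)
  2-6-1 → 3 (borrow)
  5-3-1 → 1
  0-1 → 7 (borrow)
  0-1-1 → 6 (borrow)
  2-0-1 → 1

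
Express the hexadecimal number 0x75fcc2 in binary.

0b11101011111110011000010

Expand each hex digit to 4 bits: 7=0111 5=0101 f=1111 c=1100 c=1100 2=0010.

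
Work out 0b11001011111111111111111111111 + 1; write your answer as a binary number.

The trailing 23 digits are 1 (max in base 2), so adding 1 cascades: they roll to 0 and the next digit up increments.

0b11001100000000000000000000000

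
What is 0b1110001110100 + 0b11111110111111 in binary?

Add column by column in base 2, right to left:
  0+1 = 1
  0+1 = 1
  1+1 = 0 carry 1
  0+1+1 = 0 carry 1
  1+1+1 = 1 carry 1
  1+1+1 = 1 carry 1
  1+0+1 = 0 carry 1
  0+1+1 = 0 carry 1
  0+1+1 = 0 carry 1
  0+1+1 = 0 carry 1
  1+1+1 = 1 carry 1
  1+1+1 = 1 carry 1
  1+1+1 = 1 carry 1
  0+1+1 = 0 carry 1
  final carry 1

0b101110000110011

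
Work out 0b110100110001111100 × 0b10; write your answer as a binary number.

Multiply each base-2 digit by 2, carrying:
  0×2 = 0 → write 0
  0×2 = 0 → write 0
  1×2 = 2 → write 0 carry 1
  1×2+1 = 3 → write 1 carry 1
  1×2+1 = 3 → write 1 carry 1
  1×2+1 = 3 → write 1 carry 1
  1×2+1 = 3 → write 1 carry 1
  0×2+1 = 1 → write 1
  0×2 = 0 → write 0
  0×2 = 0 → write 0
  1×2 = 2 → write 0 carry 1
  1×2+1 = 3 → write 1 carry 1
  0×2+1 = 1 → write 1
  0×2 = 0 → write 0
  1×2 = 2 → write 0 carry 1
  0×2+1 = 1 → write 1
  1×2 = 2 → write 0 carry 1
  1×2+1 = 3 → write 1 carry 1
  remaining carry: 1

0b1101001100011111000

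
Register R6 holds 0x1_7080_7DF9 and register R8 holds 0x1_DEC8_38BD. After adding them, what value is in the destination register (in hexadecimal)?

Add column by column in base 16, right to left:
  9+D = 6 carry 1
  F+B+1 = B carry 1
  D+8+1 = 6 carry 1
  7+3+1 = B
  0+8 = 8
  8+C = 4 carry 1
  0+E+1 = F
  7+D = 4 carry 1
  1+1+1 = 3

0x34F48B6B6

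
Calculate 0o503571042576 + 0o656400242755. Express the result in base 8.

0o1362171305553

Add column by column in base 8, right to left:
  6+5 = 3 carry 1
  7+5+1 = 5 carry 1
  5+7+1 = 5 carry 1
  2+2+1 = 5
  4+4 = 0 carry 1
  0+2+1 = 3
  1+0 = 1
  7+0 = 7
  5+4 = 1 carry 1
  3+6+1 = 2 carry 1
  0+5+1 = 6
  5+6 = 3 carry 1
  final carry 1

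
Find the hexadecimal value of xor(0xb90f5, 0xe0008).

0x590fd

XOR each hex digit independently (no carries):
  b^e=5, 9^0=9, 0^0=0, f^0=f, 5^8=d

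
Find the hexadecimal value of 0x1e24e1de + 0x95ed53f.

Add column by column in base 16, right to left:
  e+f = d carry 1
  d+3+1 = 1 carry 1
  1+5+1 = 7
  e+d = b carry 1
  4+e+1 = 3 carry 1
  2+5+1 = 8
  e+9 = 7 carry 1
  1+0+1 = 2

0x2783b71d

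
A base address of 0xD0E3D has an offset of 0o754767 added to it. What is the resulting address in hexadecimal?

0x10E834

0o754767 = 0x3D9F7 in hexadecimal.
Add column by column in base 16, right to left:
  D+7 = 4 carry 1
  3+F+1 = 3 carry 1
  E+9+1 = 8 carry 1
  0+D+1 = E
  D+3 = 0 carry 1
  final carry 1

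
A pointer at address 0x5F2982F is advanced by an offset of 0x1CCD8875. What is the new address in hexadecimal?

0x22C020A4

Add column by column in base 16, right to left:
  F+5 = 4 carry 1
  2+7+1 = A
  8+8 = 0 carry 1
  9+8+1 = 2 carry 1
  2+D+1 = 0 carry 1
  F+C+1 = C carry 1
  5+C+1 = 2 carry 1
  0+1+1 = 2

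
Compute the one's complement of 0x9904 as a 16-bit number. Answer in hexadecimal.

0x66FB

Each hex digit d becomes F−d:
  9→6, 9→6, 0→F, 4→B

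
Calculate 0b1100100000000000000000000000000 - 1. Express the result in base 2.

0b1100011111111111111111111111111

The trailing 26 digits are 0, so subtracting 1 borrows through: they become 1 and the next digit up decrements.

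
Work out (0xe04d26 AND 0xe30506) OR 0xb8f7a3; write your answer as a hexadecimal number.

0xe04d26 AND 0xe30506 = 0xe00506.
Then OR with 0xb8f7a3.

0xf8f7a7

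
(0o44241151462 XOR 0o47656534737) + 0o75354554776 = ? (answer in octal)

First 0o44241151462 XOR 0o47656534737 = 0o03417465355.
Add column by column in base 8, right to left:
  5+6 = 3 carry 1
  5+7+1 = 5 carry 1
  3+7+1 = 3 carry 1
  5+4+1 = 2 carry 1
  6+5+1 = 4 carry 1
  4+5+1 = 2 carry 1
  7+4+1 = 4 carry 1
  1+5+1 = 7
  4+3 = 7
  3+5 = 0 carry 1
  0+7+1 = 0 carry 1
  final carry 1

0o100774242353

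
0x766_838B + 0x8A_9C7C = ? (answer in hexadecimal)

Add column by column in base 16, right to left:
  B+C = 7 carry 1
  8+7+1 = 0 carry 1
  3+C+1 = 0 carry 1
  8+9+1 = 2 carry 1
  6+A+1 = 1 carry 1
  6+8+1 = F
  7+0 = 7

0x7F12007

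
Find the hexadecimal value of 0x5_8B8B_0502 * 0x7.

Multiply each base-16 digit by 7, carrying:
  2×7 = 14 → write E
  0×7 = 0 → write 0
  5×7 = 35 → write 3 carry 2
  0×7+2 = 2 → write 2
  B×7 = 77 → write D carry 4
  8×7+4 = 60 → write C carry 3
  B×7+3 = 80 → write 0 carry 5
  8×7+5 = 61 → write D carry 3
  5×7+3 = 38 → write 6 carry 2
  remaining carry: 2

0x26D0CD230E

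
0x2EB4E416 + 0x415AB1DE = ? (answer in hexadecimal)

0x700F95F4

Add column by column in base 16, right to left:
  6+E = 4 carry 1
  1+D+1 = F
  4+1 = 5
  E+B = 9 carry 1
  4+A+1 = F
  B+5 = 0 carry 1
  E+1+1 = 0 carry 1
  2+4+1 = 7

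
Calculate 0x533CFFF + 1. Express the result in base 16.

0x533D000

The trailing 3 digits are F (max in base 16), so adding 1 cascades: they roll to 0 and the next digit up increments.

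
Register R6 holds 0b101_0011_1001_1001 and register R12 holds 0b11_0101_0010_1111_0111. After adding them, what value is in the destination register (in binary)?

Add column by column in base 2, right to left:
  1+1 = 0 carry 1
  0+1+1 = 0 carry 1
  0+1+1 = 0 carry 1
  1+0+1 = 0 carry 1
  1+1+1 = 1 carry 1
  0+1+1 = 0 carry 1
  0+1+1 = 0 carry 1
  1+1+1 = 1 carry 1
  1+0+1 = 0 carry 1
  1+1+1 = 1 carry 1
  0+0+1 = 1
  0+0 = 0
  1+1 = 0 carry 1
  0+0+1 = 1
  1+1 = 0 carry 1
  0+0+1 = 1
  0+1 = 1
  0+1 = 1

0b111010011010010000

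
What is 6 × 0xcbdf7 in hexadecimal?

0x4c73ca

Multiply each base-16 digit by 6, carrying:
  7×6 = 42 → write a carry 2
  f×6+2 = 92 → write c carry 5
  d×6+5 = 83 → write 3 carry 5
  b×6+5 = 71 → write 7 carry 4
  c×6+4 = 76 → write c carry 4
  remaining carry: 4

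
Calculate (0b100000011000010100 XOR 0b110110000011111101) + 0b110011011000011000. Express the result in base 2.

First 0b100000011000010100 XOR 0b110110000011111101 = 0b010110011011101001.
Add column by column in base 2, right to left:
  1+0 = 1
  0+0 = 0
  0+0 = 0
  1+1 = 0 carry 1
  0+1+1 = 0 carry 1
  1+0+1 = 0 carry 1
  1+0+1 = 0 carry 1
  1+0+1 = 0 carry 1
  0+0+1 = 1
  1+1 = 0 carry 1
  1+1+1 = 1 carry 1
  0+0+1 = 1
  0+1 = 1
  1+1 = 0 carry 1
  1+0+1 = 0 carry 1
  0+0+1 = 1
  1+1 = 0 carry 1
  0+1+1 = 0 carry 1
  final carry 1

0b1001001110100000001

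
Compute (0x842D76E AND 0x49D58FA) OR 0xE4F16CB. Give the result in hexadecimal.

0x842D76E AND 0x49D58FA = 0x000506A.
Then OR with 0xE4F16CB.

0xE4F56EB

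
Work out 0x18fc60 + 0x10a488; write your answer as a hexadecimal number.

Add column by column in base 16, right to left:
  0+8 = 8
  6+8 = e
  c+4 = 0 carry 1
  f+a+1 = a carry 1
  8+0+1 = 9
  1+1 = 2

0x29a0e8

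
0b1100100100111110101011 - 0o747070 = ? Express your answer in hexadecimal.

0b1100100100111110101011 = 0x324FAB in hexadecimal.
0o747070 = 0x3CE38 in hexadecimal.
Subtract column by column in base 16:
  B-8 → 3
  A-3 → 7
  F-E → 1
  4-C → 8 (borrow)
  2-3-1 → E (borrow)
  3-0-1 → 2

0x2E8173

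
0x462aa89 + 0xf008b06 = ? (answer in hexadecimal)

Add column by column in base 16, right to left:
  9+6 = f
  8+0 = 8
  a+b = 5 carry 1
  a+8+1 = 3 carry 1
  2+0+1 = 3
  6+0 = 6
  4+f = 3 carry 1
  final carry 1

0x1363358f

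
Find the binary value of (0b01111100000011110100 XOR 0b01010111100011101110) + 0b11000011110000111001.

First 0b01111100000011110100 XOR 0b01010111100011101110 = 0b00101011100000011010.
Add column by column in base 2, right to left:
  0+1 = 1
  1+0 = 1
  0+0 = 0
  1+1 = 0 carry 1
  1+1+1 = 1 carry 1
  0+1+1 = 0 carry 1
  0+0+1 = 1
  0+0 = 0
  0+0 = 0
  0+0 = 0
  0+1 = 1
  1+1 = 0 carry 1
  1+1+1 = 1 carry 1
  1+1+1 = 1 carry 1
  0+0+1 = 1
  1+0 = 1
  0+0 = 0
  1+0 = 1
  0+1 = 1
  0+1 = 1

0b11101111010001010011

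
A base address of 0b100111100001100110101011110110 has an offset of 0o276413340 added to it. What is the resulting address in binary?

0o276413340 = 0b10111110100001011011100000 in binary.
Add column by column in base 2, right to left:
  0+0 = 0
  1+0 = 1
  1+0 = 1
  0+0 = 0
  1+0 = 1
  1+1 = 0 carry 1
  1+1+1 = 1 carry 1
  1+1+1 = 1 carry 1
  0+0+1 = 1
  1+1 = 0 carry 1
  0+1+1 = 0 carry 1
  1+0+1 = 0 carry 1
  0+1+1 = 0 carry 1
  1+0+1 = 0 carry 1
  1+0+1 = 0 carry 1
  0+0+1 = 1
  0+0 = 0
  1+1 = 0 carry 1
  1+0+1 = 0 carry 1
  0+1+1 = 0 carry 1
  0+1+1 = 0 carry 1
  0+1+1 = 0 carry 1
  0+1+1 = 0 carry 1
  1+1+1 = 1 carry 1
  1+0+1 = 0 carry 1
  1+1+1 = 1 carry 1
  1+0+1 = 0 carry 1
  0+0+1 = 1
  0+0 = 0
  1+0 = 1

0b101010100000001000000111010110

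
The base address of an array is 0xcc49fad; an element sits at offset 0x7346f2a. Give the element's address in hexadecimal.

0x13f90ed7

Add column by column in base 16, right to left:
  d+a = 7 carry 1
  a+2+1 = d
  f+f = e carry 1
  9+6+1 = 0 carry 1
  4+4+1 = 9
  c+3 = f
  c+7 = 3 carry 1
  final carry 1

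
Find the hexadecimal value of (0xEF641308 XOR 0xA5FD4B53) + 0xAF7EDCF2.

0xFA18354D

First 0xEF641308 XOR 0xA5FD4B53 = 0x4A99585B.
Add column by column in base 16, right to left:
  B+2 = D
  5+F = 4 carry 1
  8+C+1 = 5 carry 1
  5+D+1 = 3 carry 1
  9+E+1 = 8 carry 1
  9+7+1 = 1 carry 1
  A+F+1 = A carry 1
  4+A+1 = F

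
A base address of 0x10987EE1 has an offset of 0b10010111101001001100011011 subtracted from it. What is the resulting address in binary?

0b1110001110011110101111000110

0x10987EE1 = 0b10000100110000111111011100001 in binary.
Subtract column by column in base 2:
  1-1 → 0
  0-1 → 1 (borrow)
  0-0-1 → 1 (borrow)
  0-1-1 → 0 (borrow)
  0-1-1 → 0 (borrow)
  1-0-1 → 0
  1-0 → 1
  1-0 → 1
  0-1 → 1 (borrow)
  1-1-1 → 1 (borrow)
  1-0-1 → 0
  1-0 → 1
  1-1 → 0
  1-0 → 1
  1-0 → 1
  0-1 → 1 (borrow)
  0-0-1 → 1 (borrow)
  0-1-1 → 0 (borrow)
  0-1-1 → 0 (borrow)
  1-1-1 → 1 (borrow)
  1-1-1 → 1 (borrow)
  0-0-1 → 1 (borrow)
  0-1-1 → 0 (borrow)
  1-0-1 → 0
  0-0 → 0
  0-1 → 1 (borrow)
  0-0-1 → 1 (borrow)
  0-0-1 → 1 (borrow)
  1-0-1 → 0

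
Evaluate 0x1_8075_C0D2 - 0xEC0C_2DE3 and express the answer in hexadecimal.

0x946992EF

Subtract column by column in base 16:
  2-3 → F (borrow)
  D-E-1 → E (borrow)
  0-D-1 → 2 (borrow)
  C-2-1 → 9
  5-C → 9 (borrow)
  7-0-1 → 6
  0-C → 4 (borrow)
  8-E-1 → 9 (borrow)
  1-0-1 → 0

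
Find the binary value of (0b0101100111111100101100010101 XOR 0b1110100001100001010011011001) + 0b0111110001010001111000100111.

0b10010110111101111110111110011

First 0b0101100111111100101100010101 XOR 0b1110100001100001010011011001 = 0b1011000110011101111111001100.
Add column by column in base 2, right to left:
  0+1 = 1
  0+1 = 1
  1+1 = 0 carry 1
  1+0+1 = 0 carry 1
  0+0+1 = 1
  0+1 = 1
  1+0 = 1
  1+0 = 1
  1+0 = 1
  1+1 = 0 carry 1
  1+1+1 = 1 carry 1
  1+1+1 = 1 carry 1
  1+1+1 = 1 carry 1
  0+0+1 = 1
  1+0 = 1
  1+0 = 1
  1+1 = 0 carry 1
  0+0+1 = 1
  0+1 = 1
  1+0 = 1
  1+0 = 1
  0+0 = 0
  0+1 = 1
  0+1 = 1
  1+1 = 0 carry 1
  1+1+1 = 1 carry 1
  0+1+1 = 0 carry 1
  1+0+1 = 0 carry 1
  final carry 1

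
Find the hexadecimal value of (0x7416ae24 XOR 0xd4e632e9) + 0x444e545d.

0xe53ef12a

First 0x7416ae24 XOR 0xd4e632e9 = 0xa0f09ccd.
Add column by column in base 16, right to left:
  d+d = a carry 1
  c+5+1 = 2 carry 1
  c+4+1 = 1 carry 1
  9+5+1 = f
  0+e = e
  f+4 = 3 carry 1
  0+4+1 = 5
  a+4 = e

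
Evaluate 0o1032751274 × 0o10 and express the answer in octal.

Multiply each base-8 digit by 8, carrying:
  4×8 = 32 → write 0 carry 4
  7×8+4 = 60 → write 4 carry 7
  2×8+7 = 23 → write 7 carry 2
  1×8+2 = 10 → write 2 carry 1
  5×8+1 = 41 → write 1 carry 5
  7×8+5 = 61 → write 5 carry 7
  2×8+7 = 23 → write 7 carry 2
  3×8+2 = 26 → write 2 carry 3
  0×8+3 = 3 → write 3
  1×8 = 8 → write 0 carry 1
  remaining carry: 1

0o10327512740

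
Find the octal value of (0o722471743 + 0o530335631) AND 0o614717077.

0o410007074

Add column by column in base 8, right to left:
  3+1 = 4
  4+3 = 7
  7+6 = 5 carry 1
  1+5+1 = 7
  7+3 = 2 carry 1
  4+3+1 = 0 carry 1
  2+0+1 = 3
  2+3 = 5
  7+5 = 4 carry 1
  final carry 1
Sum = 0o1453027574; now AND with 0o614717077:
  1&0=0, 4&6=4, 5&1=1, 3&4=0, 0&7=0, 2&1=0, 7&7=7, 5&0=0, 7&7=7, 4&7=4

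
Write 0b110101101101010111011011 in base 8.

0o65552733

Group the bits in threes: 110 101 101 101 010 111 011 011 → 65552733.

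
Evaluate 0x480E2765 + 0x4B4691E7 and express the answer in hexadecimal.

0x9354B94C

Add column by column in base 16, right to left:
  5+7 = C
  6+E = 4 carry 1
  7+1+1 = 9
  2+9 = B
  E+6 = 4 carry 1
  0+4+1 = 5
  8+B = 3 carry 1
  4+4+1 = 9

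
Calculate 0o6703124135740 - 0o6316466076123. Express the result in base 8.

Subtract column by column in base 8:
  0-3 → 5 (borrow)
  4-2-1 → 1
  7-1 → 6
  5-6 → 7 (borrow)
  3-7-1 → 3 (borrow)
  1-0-1 → 0
  4-6 → 6 (borrow)
  2-6-1 → 3 (borrow)
  1-4-1 → 4 (borrow)
  3-6-1 → 4 (borrow)
  0-1-1 → 6 (borrow)
  7-3-1 → 3
  6-6 → 0

0o364436037615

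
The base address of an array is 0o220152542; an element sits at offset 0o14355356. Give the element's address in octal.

0o234530120

Add column by column in base 8, right to left:
  2+6 = 0 carry 1
  4+5+1 = 2 carry 1
  5+3+1 = 1 carry 1
  2+5+1 = 0 carry 1
  5+5+1 = 3 carry 1
  1+3+1 = 5
  0+4 = 4
  2+1 = 3
  2+0 = 2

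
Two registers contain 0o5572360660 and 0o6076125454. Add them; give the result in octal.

0o13670506334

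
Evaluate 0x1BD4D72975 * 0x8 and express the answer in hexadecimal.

0xDEA6B94BA8

Multiply each base-16 digit by 8, carrying:
  5×8 = 40 → write 8 carry 2
  7×8+2 = 58 → write A carry 3
  9×8+3 = 75 → write B carry 4
  2×8+4 = 20 → write 4 carry 1
  7×8+1 = 57 → write 9 carry 3
  D×8+3 = 107 → write B carry 6
  4×8+6 = 38 → write 6 carry 2
  D×8+2 = 106 → write A carry 6
  B×8+6 = 94 → write E carry 5
  1×8+5 = 13 → write D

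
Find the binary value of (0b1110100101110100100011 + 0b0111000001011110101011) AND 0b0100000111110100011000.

0b100000111010000001000

Add column by column in base 2, right to left:
  1+1 = 0 carry 1
  1+1+1 = 1 carry 1
  0+0+1 = 1
  0+1 = 1
  0+0 = 0
  1+1 = 0 carry 1
  0+0+1 = 1
  0+1 = 1
  1+1 = 0 carry 1
  0+1+1 = 0 carry 1
  1+1+1 = 1 carry 1
  1+0+1 = 0 carry 1
  1+1+1 = 1 carry 1
  0+0+1 = 1
  1+0 = 1
  0+0 = 0
  0+0 = 0
  1+0 = 1
  0+1 = 1
  1+1 = 0 carry 1
  1+1+1 = 1 carry 1
  1+0+1 = 0 carry 1
  final carry 1
Sum = 0b10101100111010011001110; now AND with 0b0100000111110100011000:
  10101100111010011001110
& 00100000111110100011000
= 00100000111010000001000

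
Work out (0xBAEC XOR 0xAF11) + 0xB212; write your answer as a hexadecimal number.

First 0xBAEC XOR 0xAF11 = 0x15FD.
Add column by column in base 16, right to left:
  D+2 = F
  F+1 = 0 carry 1
  5+2+1 = 8
  1+B = C

0xC80F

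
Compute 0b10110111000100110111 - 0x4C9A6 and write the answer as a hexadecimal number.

0b10110111000100110111 = 0xB7137 in hexadecimal.
Subtract column by column in base 16:
  7-6 → 1
  3-A → 9 (borrow)
  1-9-1 → 7 (borrow)
  7-C-1 → A (borrow)
  B-4-1 → 6

0x6A791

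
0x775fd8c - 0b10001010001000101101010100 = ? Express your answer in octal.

0o523271070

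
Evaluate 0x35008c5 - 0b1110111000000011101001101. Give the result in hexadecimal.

0b1110111000000011101001101 = 0x1dc074d in hexadecimal.
Subtract column by column in base 16:
  5-d → 8 (borrow)
  c-4-1 → 7
  8-7 → 1
  0-0 → 0
  0-c → 4 (borrow)
  5-d-1 → 7 (borrow)
  3-1-1 → 1

0x1740178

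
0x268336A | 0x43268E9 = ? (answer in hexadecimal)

0x67A7BEB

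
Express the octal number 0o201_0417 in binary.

Each octal digit is 3 bits: 2=010 0=000 1=001 0=000 4=100 1=001 7=111.

0b10000001000100001111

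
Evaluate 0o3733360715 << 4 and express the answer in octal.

0o76667416320

4 bits is not a whole number of base-8 digits; in binary: 11111011011011110000111001101 << 4 = 111110110110111100001110011010000.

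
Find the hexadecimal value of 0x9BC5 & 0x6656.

0x0244

AND each hex digit independently (no carries):
  9&6=0, B&6=2, C&5=4, 5&6=4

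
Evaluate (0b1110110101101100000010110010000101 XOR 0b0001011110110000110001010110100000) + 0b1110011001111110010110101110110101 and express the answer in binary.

First 0b1110110101101100000010110010000101 XOR 0b0001011110110000110001010110100000 = 0b1111101011011100110011100100100101.
Add column by column in base 2, right to left:
  1+1 = 0 carry 1
  0+0+1 = 1
  1+1 = 0 carry 1
  0+0+1 = 1
  0+1 = 1
  1+1 = 0 carry 1
  0+0+1 = 1
  0+1 = 1
  1+1 = 0 carry 1
  0+1+1 = 0 carry 1
  0+0+1 = 1
  1+1 = 0 carry 1
  1+0+1 = 0 carry 1
  1+1+1 = 1 carry 1
  0+1+1 = 0 carry 1
  0+0+1 = 1
  1+1 = 0 carry 1
  1+0+1 = 0 carry 1
  0+0+1 = 1
  0+1 = 1
  1+1 = 0 carry 1
  1+1+1 = 1 carry 1
  1+1+1 = 1 carry 1
  0+1+1 = 0 carry 1
  1+1+1 = 1 carry 1
  1+0+1 = 0 carry 1
  0+0+1 = 1
  1+1 = 0 carry 1
  0+1+1 = 0 carry 1
  1+0+1 = 0 carry 1
  1+0+1 = 0 carry 1
  1+1+1 = 1 carry 1
  1+1+1 = 1 carry 1
  1+1+1 = 1 carry 1
  final carry 1

0b11110000101011011001010010011011010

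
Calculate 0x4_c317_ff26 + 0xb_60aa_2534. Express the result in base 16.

0x1023c2245a

Add column by column in base 16, right to left:
  6+4 = a
  2+3 = 5
  f+5 = 4 carry 1
  f+2+1 = 2 carry 1
  7+a+1 = 2 carry 1
  1+a+1 = c
  3+0 = 3
  c+6 = 2 carry 1
  4+b+1 = 0 carry 1
  final carry 1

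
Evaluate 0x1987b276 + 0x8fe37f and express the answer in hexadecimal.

Add column by column in base 16, right to left:
  6+f = 5 carry 1
  7+7+1 = f
  2+3 = 5
  b+e = 9 carry 1
  7+f+1 = 7 carry 1
  8+8+1 = 1 carry 1
  9+0+1 = a
  1+0 = 1

0x1a1795f5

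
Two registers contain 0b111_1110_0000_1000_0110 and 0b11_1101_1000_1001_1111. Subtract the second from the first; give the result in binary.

Subtract column by column in base 2:
  0-1 → 1 (borrow)
  1-1-1 → 1 (borrow)
  1-1-1 → 1 (borrow)
  0-1-1 → 0 (borrow)
  0-1-1 → 0 (borrow)
  0-0-1 → 1 (borrow)
  0-0-1 → 1 (borrow)
  1-1-1 → 1 (borrow)
  0-0-1 → 1 (borrow)
  0-0-1 → 1 (borrow)
  0-0-1 → 1 (borrow)
  0-1-1 → 0 (borrow)
  0-1-1 → 0 (borrow)
  1-0-1 → 0
  1-1 → 0
  1-1 → 0
  1-1 → 0
  1-1 → 0
  1-0 → 1

0b1000000011111100111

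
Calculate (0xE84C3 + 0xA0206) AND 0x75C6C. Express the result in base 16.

Add column by column in base 16, right to left:
  3+6 = 9
  C+0 = C
  4+2 = 6
  8+0 = 8
  E+A = 8 carry 1
  final carry 1
Sum = 0x1886C9; now AND with 0x75C6C:
  1&0=0, 8&7=0, 8&5=0, 6&C=4, C&6=4, 9&C=8

0x448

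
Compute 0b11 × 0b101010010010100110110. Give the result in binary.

0b1111110110111110100010

Multiply each base-2 digit by 3, carrying:
  0×3 = 0 → write 0
  1×3 = 3 → write 1 carry 1
  1×3+1 = 4 → write 0 carry 2
  0×3+2 = 2 → write 0 carry 1
  1×3+1 = 4 → write 0 carry 2
  1×3+2 = 5 → write 1 carry 2
  0×3+2 = 2 → write 0 carry 1
  0×3+1 = 1 → write 1
  1×3 = 3 → write 1 carry 1
  0×3+1 = 1 → write 1
  1×3 = 3 → write 1 carry 1
  0×3+1 = 1 → write 1
  0×3 = 0 → write 0
  1×3 = 3 → write 1 carry 1
  0×3+1 = 1 → write 1
  0×3 = 0 → write 0
  1×3 = 3 → write 1 carry 1
  0×3+1 = 1 → write 1
  1×3 = 3 → write 1 carry 1
  0×3+1 = 1 → write 1
  1×3 = 3 → write 1 carry 1
  remaining carry: 1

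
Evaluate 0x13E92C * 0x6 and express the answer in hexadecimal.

Multiply each base-16 digit by 6, carrying:
  C×6 = 72 → write 8 carry 4
  2×6+4 = 16 → write 0 carry 1
  9×6+1 = 55 → write 7 carry 3
  E×6+3 = 87 → write 7 carry 5
  3×6+5 = 23 → write 7 carry 1
  1×6+1 = 7 → write 7

0x777708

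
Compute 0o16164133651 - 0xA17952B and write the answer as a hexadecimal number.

0x67B9227E

0o16164133651 = 0x71D0B7A9 in hexadecimal.
Subtract column by column in base 16:
  9-B → E (borrow)
  A-2-1 → 7
  7-5 → 2
  B-9 → 2
  0-7 → 9 (borrow)
  D-1-1 → B
  1-A → 7 (borrow)
  7-0-1 → 6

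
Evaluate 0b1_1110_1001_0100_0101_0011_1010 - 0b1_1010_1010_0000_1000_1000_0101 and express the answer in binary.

Subtract column by column in base 2:
  0-1 → 1 (borrow)
  1-0-1 → 0
  0-1 → 1 (borrow)
  1-0-1 → 0
  1-0 → 1
  1-0 → 1
  0-0 → 0
  0-1 → 1 (borrow)
  1-0-1 → 0
  0-0 → 0
  1-0 → 1
  0-1 → 1 (borrow)
  0-0-1 → 1 (borrow)
  0-0-1 → 1 (borrow)
  1-0-1 → 0
  0-0 → 0
  1-0 → 1
  0-1 → 1 (borrow)
  0-0-1 → 1 (borrow)
  1-1-1 → 1 (borrow)
  0-0-1 → 1 (borrow)
  1-1-1 → 1 (borrow)
  1-0-1 → 0
  1-1 → 0
  1-1 → 0

0b1111110011110010110101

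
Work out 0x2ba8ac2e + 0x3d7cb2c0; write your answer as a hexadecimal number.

0x69255eee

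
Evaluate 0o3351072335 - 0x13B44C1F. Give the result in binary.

0b111111100000010100010111110

0o3351072335 = 0b11011101001000111010011011101 in binary.
0x13B44C1F = 0b10011101101000100110000011111 in binary.
Subtract column by column in base 2:
  1-1 → 0
  0-1 → 1 (borrow)
  1-1-1 → 1 (borrow)
  1-1-1 → 1 (borrow)
  1-1-1 → 1 (borrow)
  0-0-1 → 1 (borrow)
  1-0-1 → 0
  1-0 → 1
  0-0 → 0
  0-0 → 0
  1-1 → 0
  0-1 → 1 (borrow)
  1-0-1 → 0
  1-0 → 1
  1-1 → 0
  0-0 → 0
  0-0 → 0
  0-0 → 0
  1-1 → 0
  0-0 → 0
  0-1 → 1 (borrow)
  1-1-1 → 1 (borrow)
  0-0-1 → 1 (borrow)
  1-1-1 → 1 (borrow)
  1-1-1 → 1 (borrow)
  1-1-1 → 1 (borrow)
  0-0-1 → 1 (borrow)
  1-0-1 → 0
  1-1 → 0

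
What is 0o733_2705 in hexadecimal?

0x1DB5C5

Each octal digit is 3 bits: 7=111 3=011 3=011 2=010 7=111 0=000 5=101.
Group the bits into nibbles: 0001 1101 1011 0101 1100 0101 → 1DB5C5.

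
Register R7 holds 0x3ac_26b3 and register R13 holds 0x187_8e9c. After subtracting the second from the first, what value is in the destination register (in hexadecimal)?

Subtract column by column in base 16:
  3-c → 7 (borrow)
  b-9-1 → 1
  6-e → 8 (borrow)
  2-8-1 → 9 (borrow)
  c-7-1 → 4
  a-8 → 2
  3-1 → 2

0x2249817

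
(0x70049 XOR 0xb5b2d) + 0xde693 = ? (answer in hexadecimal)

0x1a41f7

First 0x70049 XOR 0xb5b2d = 0xc5b64.
Add column by column in base 16, right to left:
  4+3 = 7
  6+9 = f
  b+6 = 1 carry 1
  5+e+1 = 4 carry 1
  c+d+1 = a carry 1
  final carry 1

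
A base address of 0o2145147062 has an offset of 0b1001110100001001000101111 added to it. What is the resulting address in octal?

0b1001110100001001000101111 = 0o116411057 in octal.
Add column by column in base 8, right to left:
  2+7 = 1 carry 1
  6+5+1 = 4 carry 1
  0+0+1 = 1
  7+1 = 0 carry 1
  4+1+1 = 6
  1+4 = 5
  5+6 = 3 carry 1
  4+1+1 = 6
  1+1 = 2
  2+0 = 2

0o2263560141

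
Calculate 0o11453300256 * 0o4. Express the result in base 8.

Multiply each base-8 digit by 4, carrying:
  6×4 = 24 → write 0 carry 3
  5×4+3 = 23 → write 7 carry 2
  2×4+2 = 10 → write 2 carry 1
  0×4+1 = 1 → write 1
  0×4 = 0 → write 0
  3×4 = 12 → write 4 carry 1
  3×4+1 = 13 → write 5 carry 1
  5×4+1 = 21 → write 5 carry 2
  4×4+2 = 18 → write 2 carry 2
  1×4+2 = 6 → write 6
  1×4 = 4 → write 4

0o46255401270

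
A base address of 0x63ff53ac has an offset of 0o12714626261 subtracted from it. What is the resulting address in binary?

0b1100110011000010011011111011

0x63ff53ac = 0b1100011111111110101001110101100 in binary.
0o12714626261 = 0b1010111001100110010110010110001 in binary.
Subtract column by column in base 2:
  0-1 → 1 (borrow)
  0-0-1 → 1 (borrow)
  1-0-1 → 0
  1-0 → 1
  0-1 → 1 (borrow)
  1-1-1 → 1 (borrow)
  0-0-1 → 1 (borrow)
  1-1-1 → 1 (borrow)
  1-0-1 → 0
  1-0 → 1
  0-1 → 1 (borrow)
  0-1-1 → 0 (borrow)
  1-0-1 → 0
  0-1 → 1 (borrow)
  1-0-1 → 0
  0-0 → 0
  1-1 → 0
  1-1 → 0
  1-0 → 1
  1-0 → 1
  1-1 → 0
  1-1 → 0
  1-0 → 1
  1-0 → 1
  1-1 → 0
  1-1 → 0
  0-1 → 1 (borrow)
  0-0-1 → 1 (borrow)
  0-1-1 → 0 (borrow)
  1-0-1 → 0
  1-1 → 0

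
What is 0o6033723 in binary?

0b110000011011111010011

Each octal digit is 3 bits: 6=110 0=000 3=011 3=011 7=111 2=010 3=011.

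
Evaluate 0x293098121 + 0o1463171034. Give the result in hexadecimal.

0x29FD6733D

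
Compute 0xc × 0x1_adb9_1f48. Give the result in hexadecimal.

0x1424ad7760

Multiply each base-16 digit by 12, carrying:
  8×12 = 96 → write 0 carry 6
  4×12+6 = 54 → write 6 carry 3
  f×12+3 = 183 → write 7 carry 11
  1×12+11 = 23 → write 7 carry 1
  9×12+1 = 109 → write d carry 6
  b×12+6 = 138 → write a carry 8
  d×12+8 = 164 → write 4 carry 10
  a×12+10 = 130 → write 2 carry 8
  1×12+8 = 20 → write 4 carry 1
  remaining carry: 1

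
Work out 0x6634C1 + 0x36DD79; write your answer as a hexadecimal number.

Add column by column in base 16, right to left:
  1+9 = A
  C+7 = 3 carry 1
  4+D+1 = 2 carry 1
  3+D+1 = 1 carry 1
  6+6+1 = D
  6+3 = 9

0x9D123A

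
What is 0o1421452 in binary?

Each octal digit is 3 bits: 1=001 4=100 2=010 1=001 4=100 5=101 2=010.

0b1100010001100101010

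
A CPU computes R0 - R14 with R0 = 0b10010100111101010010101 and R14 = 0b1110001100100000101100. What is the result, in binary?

0b100011011001001101001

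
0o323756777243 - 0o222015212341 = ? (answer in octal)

0o101741564702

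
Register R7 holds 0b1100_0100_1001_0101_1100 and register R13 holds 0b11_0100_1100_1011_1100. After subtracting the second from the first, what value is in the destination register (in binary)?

Subtract column by column in base 2:
  0-0 → 0
  0-0 → 0
  1-1 → 0
  1-1 → 0
  1-1 → 0
  0-1 → 1 (borrow)
  1-0-1 → 0
  0-1 → 1 (borrow)
  1-0-1 → 0
  0-0 → 0
  0-1 → 1 (borrow)
  1-1-1 → 1 (borrow)
  0-0-1 → 1 (borrow)
  0-0-1 → 1 (borrow)
  1-1-1 → 1 (borrow)
  0-0-1 → 1 (borrow)
  0-1-1 → 0 (borrow)
  0-1-1 → 0 (borrow)
  1-0-1 → 0
  1-0 → 1

0b10001111110010100000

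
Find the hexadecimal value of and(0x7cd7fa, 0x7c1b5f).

0x7c135a

AND each hex digit independently (no carries):
  7&7=7, c&c=c, d&1=1, 7&b=3, f&5=5, a&f=a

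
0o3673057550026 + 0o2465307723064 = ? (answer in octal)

0o6360367473112

Add column by column in base 8, right to left:
  6+4 = 2 carry 1
  2+6+1 = 1 carry 1
  0+0+1 = 1
  0+3 = 3
  5+2 = 7
  5+7 = 4 carry 1
  7+7+1 = 7 carry 1
  5+0+1 = 6
  0+3 = 3
  3+5 = 0 carry 1
  7+6+1 = 6 carry 1
  6+4+1 = 3 carry 1
  3+2+1 = 6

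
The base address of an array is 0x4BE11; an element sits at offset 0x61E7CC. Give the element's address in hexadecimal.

0x66A5DD

Add column by column in base 16, right to left:
  1+C = D
  1+C = D
  E+7 = 5 carry 1
  B+E+1 = A carry 1
  4+1+1 = 6
  0+6 = 6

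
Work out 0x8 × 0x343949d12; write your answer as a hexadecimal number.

Multiply each base-16 digit by 8, carrying:
  2×8 = 16 → write 0 carry 1
  1×8+1 = 9 → write 9
  d×8 = 104 → write 8 carry 6
  9×8+6 = 78 → write e carry 4
  4×8+4 = 36 → write 4 carry 2
  9×8+2 = 74 → write a carry 4
  3×8+4 = 28 → write c carry 1
  4×8+1 = 33 → write 1 carry 2
  3×8+2 = 26 → write a carry 1
  remaining carry: 1

0x1a1ca4e890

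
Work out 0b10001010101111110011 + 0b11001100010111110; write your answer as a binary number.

Add column by column in base 2, right to left:
  1+0 = 1
  1+1 = 0 carry 1
  0+1+1 = 0 carry 1
  0+1+1 = 0 carry 1
  1+1+1 = 1 carry 1
  1+1+1 = 1 carry 1
  1+0+1 = 0 carry 1
  1+1+1 = 1 carry 1
  1+0+1 = 0 carry 1
  1+0+1 = 0 carry 1
  0+0+1 = 1
  1+1 = 0 carry 1
  0+1+1 = 0 carry 1
  1+0+1 = 0 carry 1
  0+0+1 = 1
  1+1 = 0 carry 1
  0+1+1 = 0 carry 1
  0+0+1 = 1
  0+0 = 0
  1+0 = 1

0b10100100010010110001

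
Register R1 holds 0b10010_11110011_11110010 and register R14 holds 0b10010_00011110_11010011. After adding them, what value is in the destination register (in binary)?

0b1001010001001011000101

Add column by column in base 2, right to left:
  0+1 = 1
  1+1 = 0 carry 1
  0+0+1 = 1
  0+0 = 0
  1+1 = 0 carry 1
  1+0+1 = 0 carry 1
  1+1+1 = 1 carry 1
  1+1+1 = 1 carry 1
  1+0+1 = 0 carry 1
  1+1+1 = 1 carry 1
  0+1+1 = 0 carry 1
  0+1+1 = 0 carry 1
  1+1+1 = 1 carry 1
  1+0+1 = 0 carry 1
  1+0+1 = 0 carry 1
  1+0+1 = 0 carry 1
  0+0+1 = 1
  1+1 = 0 carry 1
  0+0+1 = 1
  0+0 = 0
  1+1 = 0 carry 1
  final carry 1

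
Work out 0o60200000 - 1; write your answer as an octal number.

0o60177777

The trailing 5 digits are 0, so subtracting 1 borrows through: they become 7 and the next digit up decrements.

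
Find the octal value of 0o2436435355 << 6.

Shifting left by 6 bits = 2 oct digits: append 2 zeros.

0o243643535500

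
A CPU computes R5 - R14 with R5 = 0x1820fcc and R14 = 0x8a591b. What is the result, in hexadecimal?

0xf7b6b1

Subtract column by column in base 16:
  c-b → 1
  c-1 → b
  f-9 → 6
  0-5 → b (borrow)
  2-a-1 → 7 (borrow)
  8-8-1 → f (borrow)
  1-0-1 → 0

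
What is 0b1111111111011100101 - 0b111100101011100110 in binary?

Subtract column by column in base 2:
  1-0 → 1
  0-1 → 1 (borrow)
  1-1-1 → 1 (borrow)
  0-0-1 → 1 (borrow)
  0-0-1 → 1 (borrow)
  1-1-1 → 1 (borrow)
  1-1-1 → 1 (borrow)
  1-1-1 → 1 (borrow)
  0-0-1 → 1 (borrow)
  1-1-1 → 1 (borrow)
  1-0-1 → 0
  1-1 → 0
  1-0 → 1
  1-0 → 1
  1-1 → 0
  1-1 → 0
  1-1 → 0
  1-1 → 0
  1-0 → 1

0b1000011001111111111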